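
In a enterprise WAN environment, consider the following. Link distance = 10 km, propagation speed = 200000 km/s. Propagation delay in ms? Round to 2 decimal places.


Given: distance = 10 km, speed = 200000 km/s
Delay = distance / speed = 10 / 200000 seconds
Delay in ms = 10 * 1000 / 200000
Delay = 0.0500 ms
Rounded to 2 dp = 0.05 ms

0.05


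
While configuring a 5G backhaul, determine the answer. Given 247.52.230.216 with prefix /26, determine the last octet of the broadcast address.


Given: IP = 247.52.230.216, prefix = /26
Host bits = 32 - 26 = 6
Network last octet = 216 AND mask = 192
Host part size = 2^6 - 1 = 63
Broadcast last octet = 192 OR 63 = 255

255


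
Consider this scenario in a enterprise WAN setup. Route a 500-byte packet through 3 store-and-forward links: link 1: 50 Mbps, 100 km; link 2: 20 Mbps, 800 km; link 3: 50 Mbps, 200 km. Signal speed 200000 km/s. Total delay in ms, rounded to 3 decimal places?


Packet = 500 bytes = 4000 bits. Store-and-forward: sum (t_trans + t_prop) per link.
Link 1: t_trans = 4000/(50*10^6) s = 0.0800 ms; t_prop = 100/200000 s = 0.5000 ms; subtotal = 0.5800 ms
Link 2: t_trans = 4000/(20*10^6) s = 0.2000 ms; t_prop = 800/200000 s = 4.0000 ms; subtotal = 4.2000 ms
Link 3: t_trans = 4000/(50*10^6) s = 0.0800 ms; t_prop = 200/200000 s = 1.0000 ms; subtotal = 1.0800 ms
End-to-end = 0.5800 + 4.2000 + 1.0800 = 5.8600 ms -> 5.860 ms (3 dp)

5.860


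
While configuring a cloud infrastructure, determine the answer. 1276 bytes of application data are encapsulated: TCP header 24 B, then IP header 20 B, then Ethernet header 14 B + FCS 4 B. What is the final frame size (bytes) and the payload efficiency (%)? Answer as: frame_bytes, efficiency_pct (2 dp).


TCP segment = 1276 + 24 = 1300 B
IP packet = 1300 + 20 = 1320 B
Ethernet frame = 1320 + 14 + 4 = 1338 B
Efficiency = app / frame = 1276 / 1338 = 0.953662 = 95.3662% -> 95.37% (2 dp)

1338, 95.37


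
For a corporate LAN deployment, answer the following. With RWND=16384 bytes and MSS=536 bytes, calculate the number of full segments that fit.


Given: RWND = 16384 bytes, MSS = 536 bytes
Full segments = floor(RWND / MSS)
Full segments = floor(16384 / 536)
Full segments = floor(30.5672) = 30

30


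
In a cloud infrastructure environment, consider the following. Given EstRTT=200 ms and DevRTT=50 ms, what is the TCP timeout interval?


Given: EstRTT = 200 ms, DevRTT = 50 ms
Timeout = EstRTT + 4 * DevRTT
4 * DevRTT = 4 * 50 = 200
Timeout = 200 + 200 = 400 ms

400


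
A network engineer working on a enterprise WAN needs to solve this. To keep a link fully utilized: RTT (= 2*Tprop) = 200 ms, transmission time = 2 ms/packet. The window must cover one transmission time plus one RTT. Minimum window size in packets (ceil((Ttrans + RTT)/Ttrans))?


Given: Ttrans = 2 ms, RTT = 200 ms (= 2 * Tprop, Tprop = 100 ms)
Time until first ACK returns = Ttrans + RTT = 2 + 200 = 202 ms
Need W * Ttrans >= Ttrans + RTT  ->  W >= (Ttrans + RTT) / Ttrans
(Ttrans + RTT) / Ttrans = 202 / 2 = 101
W_min = ceil(101) = 101

101


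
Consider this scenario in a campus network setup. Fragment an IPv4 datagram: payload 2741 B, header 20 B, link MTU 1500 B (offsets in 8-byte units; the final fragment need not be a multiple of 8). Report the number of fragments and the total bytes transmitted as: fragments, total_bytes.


Max data per non-final fragment = floor((MTU - header)/8)*8 = floor((1500 - 20)/8)*8 = floor(1480/8)*8 = 1480 B
Final fragment needs no 8-byte alignment: it can carry up to MTU - header = 1480 B
Non-final fragments needed = ceil((payload - 1480) / 1480) = ceil(1261/1480) = ceil(0.8520) = 1
Number of fragments = 1 + 1 = 2
Fragment sizes (data): 1 * 1480 B + 1261 B (last, 1261 <= 1480 OK)
Total bytes sent = payload + n_frags * header = 2741 + 2*20 = 2741 + 40 = 2781 B

2, 2781


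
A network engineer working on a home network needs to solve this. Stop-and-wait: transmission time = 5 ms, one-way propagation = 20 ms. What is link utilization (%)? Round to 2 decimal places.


Given: Ttrans = 5 ms, Tprop = 20 ms
RTT = 2 * Tprop = 2 * 20 = 40 ms
U = Ttrans / (Ttrans + RTT)
U = 5 / (5 + 40)
U = 5 / 45 = 0.111111
U% = 11.11%

11.11


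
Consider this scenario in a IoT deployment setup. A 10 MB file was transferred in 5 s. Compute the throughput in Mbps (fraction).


Given: file = 10 MB, time = 5 s
File in Mb = 10 * 8 = 80 Mb
Throughput = 80 / 5 Mbps
Throughput = 16 Mbps

16


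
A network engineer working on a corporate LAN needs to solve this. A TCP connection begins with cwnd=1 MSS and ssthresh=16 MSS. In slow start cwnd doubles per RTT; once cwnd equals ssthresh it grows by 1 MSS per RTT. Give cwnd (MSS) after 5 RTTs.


RTT 0: cwnd = 1 MSS (initial)
RTT 1: cwnd = 2 MSS (slow start, doubled)
RTT 2: cwnd = 4 MSS (slow start, doubled)
RTT 3: cwnd = 8 MSS (slow start, doubled)
RTT 4: cwnd = 16 MSS (slow start, doubled)
RTT 5: cwnd = 17 MSS (congestion avoidance, +1)

17


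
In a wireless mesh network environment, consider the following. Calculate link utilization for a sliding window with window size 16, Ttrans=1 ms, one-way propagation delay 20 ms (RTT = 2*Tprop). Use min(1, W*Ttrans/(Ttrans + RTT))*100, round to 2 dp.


Given: W = 16, Ttrans = 1 ms, RTT = 40 ms (= 2 * Tprop, Tprop = 20 ms)
Cycle time = Ttrans + RTT = 1 + 40 = 41 ms (first packet sent until its ACK returns)
W * Ttrans = 16 * 1 = 16 ms of sending per cycle
W * Ttrans / (Ttrans + RTT) = 16 / 41 = 0.390244
U = min(1, 0.390244) = 0.390244
U% = 39.02%

39.02


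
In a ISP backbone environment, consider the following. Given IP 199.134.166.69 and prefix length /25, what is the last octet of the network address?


Given: IP = 199.134.166.69, prefix = /25
Subnet mask = 255.255.255.128
Last octet of IP: 69
Last octet of mask: 128
Network last octet = 69 AND 128 = 0

0


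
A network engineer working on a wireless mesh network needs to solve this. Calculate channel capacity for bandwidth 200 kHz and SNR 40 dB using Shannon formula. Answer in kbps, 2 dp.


Given: B = 200 kHz, SNR = 40 dB
SNR linear = 10^(40/10) = 10000
1 + SNR = 10001
log2(10001) = 13.2878566418
C = 200 * 1000 * 13.2878566418 = 2657571.3284 bps
C = 2657.571328 kbps -> 2657.57 kbps (2 dp)

2657.57


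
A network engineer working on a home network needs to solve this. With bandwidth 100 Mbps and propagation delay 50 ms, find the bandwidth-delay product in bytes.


Given: bandwidth = 100 Mbps, delay = 50 ms
BDP in bits = 100 * 10^6 * 50 / 1000
BDP in bits = 5000000
BDP in bytes = 5000000 / 8 = 625000

625000


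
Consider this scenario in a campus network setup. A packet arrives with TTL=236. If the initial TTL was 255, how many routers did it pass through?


Given: initial TTL = 255, received TTL = 236
Hops = initial TTL - received TTL
Hops = 255 - 236 = 19

19


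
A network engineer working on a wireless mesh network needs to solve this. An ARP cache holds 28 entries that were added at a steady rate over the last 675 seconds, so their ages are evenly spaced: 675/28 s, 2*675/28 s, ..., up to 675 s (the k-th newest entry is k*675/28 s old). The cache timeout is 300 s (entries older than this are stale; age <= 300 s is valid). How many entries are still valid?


Ages are k * 675/28 s for k = 1..28 (spacing = 24.1071 s).
Entry k is valid iff k * 675/28 <= 300 iff k <= 28 * 300 / 675 = 12.4444
n_valid = floor(12.4444) = 12
(n_stale = 28 - 12 = 16)

12


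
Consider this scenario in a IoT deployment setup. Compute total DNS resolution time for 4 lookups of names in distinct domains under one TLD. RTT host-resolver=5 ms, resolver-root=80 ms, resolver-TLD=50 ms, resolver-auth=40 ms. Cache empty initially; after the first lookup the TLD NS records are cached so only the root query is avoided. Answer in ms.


Lookup 1 (cold cache): local + root + TLD + auth = 5 + 80 + 50 + 40 = 175 ms
Lookups 2..4 (TLD NS cached -> skip root; new domain -> still ask TLD and auth): local + TLD + auth = 5 + 50 + 40 = 95 ms each
Remaining 3 lookups: 3 * 95 = 285 ms
Total = 175 + 285 = 460 ms

460


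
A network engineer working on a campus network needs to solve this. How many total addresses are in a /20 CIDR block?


Given: CIDR prefix /20
Host bits = 32 - 20 = 12
Total addresses = 2^12 = 4096

4096


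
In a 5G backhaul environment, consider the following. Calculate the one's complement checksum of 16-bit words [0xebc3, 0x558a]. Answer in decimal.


Given words: [0xebc3, 0x558a]
Step 1: Sum all words
Raw sum = 60355 + 21898 = 82253
Step 2: Fold carry: (16717 + 1) = 16718
One's complement = ~16718 & 0xFFFF = 48817

48817


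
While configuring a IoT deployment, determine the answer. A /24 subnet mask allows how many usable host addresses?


Given: subnet mask /24
Host bits = 32 - 24 = 8
Total addresses = 2^8 = 256
Usable hosts = 256 - 2 (network + broadcast) = 254

254


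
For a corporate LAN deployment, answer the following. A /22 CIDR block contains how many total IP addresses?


Given: CIDR prefix /22
Host bits = 32 - 22 = 10
Total addresses = 2^10 = 1024

1024


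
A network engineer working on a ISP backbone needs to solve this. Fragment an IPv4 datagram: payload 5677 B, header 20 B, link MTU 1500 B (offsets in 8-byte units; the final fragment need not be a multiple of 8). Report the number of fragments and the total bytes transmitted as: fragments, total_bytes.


Max data per non-final fragment = floor((MTU - header)/8)*8 = floor((1500 - 20)/8)*8 = floor(1480/8)*8 = 1480 B
Final fragment needs no 8-byte alignment: it can carry up to MTU - header = 1480 B
Non-final fragments needed = ceil((payload - 1480) / 1480) = ceil(4197/1480) = ceil(2.8358) = 3
Number of fragments = 3 + 1 = 4
Fragment sizes (data): 3 * 1480 B + 1237 B (last, 1237 <= 1480 OK)
Total bytes sent = payload + n_frags * header = 5677 + 4*20 = 5677 + 80 = 5757 B

4, 5757


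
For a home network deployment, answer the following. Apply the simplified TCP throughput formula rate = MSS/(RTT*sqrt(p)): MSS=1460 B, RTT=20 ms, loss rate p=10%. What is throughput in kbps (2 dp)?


Given: MSS = 1460 bytes, RTT = 20 ms, loss = 10%
RTT in seconds = 20 / 1000 = 0.02
Loss rate = 10% = 0.1
sqrt(loss) = sqrt(0.1) = 0.316227766017
Throughput (bytes/s) = 1460 / (0.02 * 0.316227766017) = 230846.2692
Throughput (kbps) = 230846.2692 * 8 / 1000 = 1846.770154 -> 1846.77 kbps (2 dp)

1846.77


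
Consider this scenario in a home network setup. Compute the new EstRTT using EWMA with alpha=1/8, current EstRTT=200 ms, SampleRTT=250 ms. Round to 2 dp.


Given: EstRTT = 200 ms, SampleRTT = 250 ms, alpha = 1/8
New EstRTT = (1 - alpha) * EstRTT + alpha * SampleRTT
(7/8) * 200 = 175
(1/8) * 250 = 31.25
New EstRTT = 175 + 31.25 = 206.25 ms -> 206.25 ms (2 dp)

206.25


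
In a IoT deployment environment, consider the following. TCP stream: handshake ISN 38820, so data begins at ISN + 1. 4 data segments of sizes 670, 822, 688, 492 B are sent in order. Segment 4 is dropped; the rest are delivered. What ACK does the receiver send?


SYN uses sequence number 38820; first data byte = ISN + 1 = 38821.
Segment 1: SEQ = 38821, len = 670 B, covers [38821, 39490]
Segment 2: SEQ = 39491, len = 822 B, covers [39491, 40312]
Segment 3: SEQ = 40313, len = 688 B, covers [40313, 41000]
Segment 4: SEQ = 41001, len = 492 B, covers [41001, 41492] [LOST]
In-order data received: bytes [38821, 41000] (segments 1..3).
Segment 4 missing -> gap begins at byte 41001.
Cumulative ACK = next expected in-order byte = 38821 + 670 + 822 + 688 = 41001

41001


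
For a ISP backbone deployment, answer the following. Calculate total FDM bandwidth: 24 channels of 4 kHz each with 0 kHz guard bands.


Given: 24 channels, 4 kHz each, guard = 0 kHz
Channel bandwidth = 24 * 4 = 96 kHz
Guard bands = 23 gaps * 0 kHz = 0 kHz
Total = 96 + 0 = 96 kHz

96


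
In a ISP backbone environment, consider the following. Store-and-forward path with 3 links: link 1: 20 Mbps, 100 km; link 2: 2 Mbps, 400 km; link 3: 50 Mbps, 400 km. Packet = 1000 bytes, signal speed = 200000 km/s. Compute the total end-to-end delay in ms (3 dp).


Packet = 1000 bytes = 8000 bits. Store-and-forward: sum (t_trans + t_prop) per link.
Link 1: t_trans = 8000/(20*10^6) s = 0.4000 ms; t_prop = 100/200000 s = 0.5000 ms; subtotal = 0.9000 ms
Link 2: t_trans = 8000/(2*10^6) s = 4.0000 ms; t_prop = 400/200000 s = 2.0000 ms; subtotal = 6.0000 ms
Link 3: t_trans = 8000/(50*10^6) s = 0.1600 ms; t_prop = 400/200000 s = 2.0000 ms; subtotal = 2.1600 ms
End-to-end = 0.9000 + 6.0000 + 2.1600 = 9.0600 ms -> 9.060 ms (3 dp)

9.060


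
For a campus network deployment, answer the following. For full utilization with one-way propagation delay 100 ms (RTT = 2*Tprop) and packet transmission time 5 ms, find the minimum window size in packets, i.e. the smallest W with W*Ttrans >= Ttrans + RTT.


Given: Ttrans = 5 ms, RTT = 200 ms (= 2 * Tprop, Tprop = 100 ms)
Time until first ACK returns = Ttrans + RTT = 5 + 200 = 205 ms
Need W * Ttrans >= Ttrans + RTT  ->  W >= (Ttrans + RTT) / Ttrans
(Ttrans + RTT) / Ttrans = 205 / 5 = 41
W_min = ceil(41) = 41

41


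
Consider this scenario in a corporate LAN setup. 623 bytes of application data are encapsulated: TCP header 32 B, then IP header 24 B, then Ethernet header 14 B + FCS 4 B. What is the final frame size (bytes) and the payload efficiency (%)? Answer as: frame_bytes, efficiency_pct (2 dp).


TCP segment = 623 + 32 = 655 B
IP packet = 655 + 24 = 679 B
Ethernet frame = 679 + 14 + 4 = 697 B
Efficiency = app / frame = 623 / 697 = 0.893831 = 89.3831% -> 89.38% (2 dp)

697, 89.38


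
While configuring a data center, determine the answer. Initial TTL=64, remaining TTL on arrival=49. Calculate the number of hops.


Given: initial TTL = 64, received TTL = 49
Hops = initial TTL - received TTL
Hops = 64 - 49 = 15

15


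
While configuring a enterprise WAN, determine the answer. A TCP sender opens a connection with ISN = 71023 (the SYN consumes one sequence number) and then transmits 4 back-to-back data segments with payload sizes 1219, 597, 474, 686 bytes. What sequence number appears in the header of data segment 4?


The SYN occupies sequence number ISN = 71023, so the first data byte is ISN + 1 = 71024.
SEQ of data segment i = (ISN + 1) + sum of payload sizes of segments 1..i-1.
Segment 1: SEQ = 71024, payload = 1219 bytes
Segment 2: SEQ = 72243, payload = 597 bytes
Segment 3: SEQ = 72840, payload = 474 bytes
Segment 4: SEQ = 73314, payload = 686 bytes
SEQ of segment 4 = 71024 + 1219 + 597 + 474 = 73314

73314


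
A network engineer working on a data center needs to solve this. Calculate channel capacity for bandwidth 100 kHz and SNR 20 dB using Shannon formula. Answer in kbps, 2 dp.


Given: B = 100 kHz, SNR = 20 dB
SNR linear = 10^(20/10) = 100
1 + SNR = 101
log2(101) = 6.6582114828
C = 100 * 1000 * 6.6582114828 = 665821.1483 bps
C = 665.821148 kbps -> 665.82 kbps (2 dp)

665.82


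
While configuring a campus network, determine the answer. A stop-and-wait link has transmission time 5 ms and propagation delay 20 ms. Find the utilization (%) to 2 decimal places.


Given: Ttrans = 5 ms, Tprop = 20 ms
RTT = 2 * Tprop = 2 * 20 = 40 ms
U = Ttrans / (Ttrans + RTT)
U = 5 / (5 + 40)
U = 5 / 45 = 0.111111
U% = 11.11%

11.11


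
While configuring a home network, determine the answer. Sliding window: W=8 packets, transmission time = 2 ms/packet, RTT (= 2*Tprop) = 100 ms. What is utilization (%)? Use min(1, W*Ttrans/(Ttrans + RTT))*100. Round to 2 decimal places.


Given: W = 8, Ttrans = 2 ms, RTT = 100 ms (= 2 * Tprop, Tprop = 50 ms)
Cycle time = Ttrans + RTT = 2 + 100 = 102 ms (first packet sent until its ACK returns)
W * Ttrans = 8 * 2 = 16 ms of sending per cycle
W * Ttrans / (Ttrans + RTT) = 16 / 102 = 0.156863
U = min(1, 0.156863) = 0.156863
U% = 15.69%

15.69


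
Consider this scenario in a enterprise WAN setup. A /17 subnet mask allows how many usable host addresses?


Given: subnet mask /17
Host bits = 32 - 17 = 15
Total addresses = 2^15 = 32768
Usable hosts = 32768 - 2 (network + broadcast) = 32766

32766


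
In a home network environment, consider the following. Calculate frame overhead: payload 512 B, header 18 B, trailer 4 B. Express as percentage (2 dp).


Given: payload = 512 B, header = 18 B, trailer = 4 B
Overhead bytes = header + trailer = 18 + 4 = 22
Total frame = payload + overhead = 512 + 22 = 534
Overhead % = 22 / 534 * 100 = 4.1199% -> 4.12% (2 dp)

4.12


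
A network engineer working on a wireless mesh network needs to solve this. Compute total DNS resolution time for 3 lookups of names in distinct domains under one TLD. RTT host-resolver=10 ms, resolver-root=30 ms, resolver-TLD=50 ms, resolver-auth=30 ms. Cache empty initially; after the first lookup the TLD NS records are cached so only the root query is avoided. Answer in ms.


Lookup 1 (cold cache): local + root + TLD + auth = 10 + 30 + 50 + 30 = 120 ms
Lookups 2..3 (TLD NS cached -> skip root; new domain -> still ask TLD and auth): local + TLD + auth = 10 + 50 + 30 = 90 ms each
Remaining 2 lookups: 2 * 90 = 180 ms
Total = 120 + 180 = 300 ms

300


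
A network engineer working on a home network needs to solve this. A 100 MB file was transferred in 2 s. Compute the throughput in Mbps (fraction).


Given: file = 100 MB, time = 2 s
File in Mb = 100 * 8 = 800 Mb
Throughput = 800 / 2 Mbps
Throughput = 400 Mbps

400


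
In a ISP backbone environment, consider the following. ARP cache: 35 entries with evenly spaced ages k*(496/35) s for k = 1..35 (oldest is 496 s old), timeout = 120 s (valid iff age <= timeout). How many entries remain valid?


Ages are k * 496/35 s for k = 1..35 (spacing = 14.1714 s).
Entry k is valid iff k * 496/35 <= 120 iff k <= 35 * 120 / 496 = 8.4677
n_valid = floor(8.4677) = 8
(n_stale = 35 - 8 = 27)

8


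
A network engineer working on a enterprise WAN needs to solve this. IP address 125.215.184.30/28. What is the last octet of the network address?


Given: IP = 125.215.184.30, prefix = /28
Subnet mask = 255.255.255.240
Last octet of IP: 30
Last octet of mask: 240
Network last octet = 30 AND 240 = 16

16


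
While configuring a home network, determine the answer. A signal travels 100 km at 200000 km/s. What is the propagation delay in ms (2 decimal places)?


Given: distance = 100 km, speed = 200000 km/s
Delay = distance / speed = 100 / 200000 seconds
Delay in ms = 100 * 1000 / 200000
Delay = 0.5000 ms
Rounded to 2 dp = 0.50 ms

0.50


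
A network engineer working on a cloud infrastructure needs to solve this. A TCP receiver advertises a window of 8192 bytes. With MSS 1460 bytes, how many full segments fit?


Given: RWND = 8192 bytes, MSS = 1460 bytes
Full segments = floor(RWND / MSS)
Full segments = floor(8192 / 1460)
Full segments = floor(5.611) = 5

5


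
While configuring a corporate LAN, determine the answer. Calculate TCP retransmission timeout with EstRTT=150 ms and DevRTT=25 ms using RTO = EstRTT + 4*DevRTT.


Given: EstRTT = 150 ms, DevRTT = 25 ms
Timeout = EstRTT + 4 * DevRTT
4 * DevRTT = 4 * 25 = 100
Timeout = 150 + 100 = 250 ms

250


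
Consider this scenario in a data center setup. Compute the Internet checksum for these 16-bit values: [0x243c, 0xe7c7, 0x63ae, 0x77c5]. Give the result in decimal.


Given words: [0x243c, 0xe7c7, 0x63ae, 0x77c5]
Step 1: Sum all words
Raw sum = 9276 + 59335 + 25518 + 30661 = 124790
Step 2: Fold carry: (59254 + 1) = 59255
One's complement = ~59255 & 0xFFFF = 6280

6280


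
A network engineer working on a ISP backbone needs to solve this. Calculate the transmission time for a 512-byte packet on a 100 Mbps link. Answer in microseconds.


Given: packet = 512 bytes, bandwidth = 100 Mbps
Packet in bits = 512 * 8 = 4096 bits
Bandwidth = 100 * 10^6 = 100000000 bps
Time = 4096 / 100000000 seconds
Time in us = 4096 * 10^6 / 100000000 = 40.96

40.96


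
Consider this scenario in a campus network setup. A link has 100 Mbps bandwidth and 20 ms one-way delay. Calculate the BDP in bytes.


Given: bandwidth = 100 Mbps, delay = 20 ms
BDP in bits = 100 * 10^6 * 20 / 1000
BDP in bits = 2000000
BDP in bytes = 2000000 / 8 = 250000

250000


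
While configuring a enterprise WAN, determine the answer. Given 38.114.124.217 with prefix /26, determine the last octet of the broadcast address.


Given: IP = 38.114.124.217, prefix = /26
Host bits = 32 - 26 = 6
Network last octet = 217 AND mask = 192
Host part size = 2^6 - 1 = 63
Broadcast last octet = 192 OR 63 = 255

255


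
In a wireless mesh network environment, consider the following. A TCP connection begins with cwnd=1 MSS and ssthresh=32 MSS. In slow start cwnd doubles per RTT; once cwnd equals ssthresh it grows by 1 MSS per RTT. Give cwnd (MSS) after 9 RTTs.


RTT 0: cwnd = 1 MSS (initial)
RTT 1: cwnd = 2 MSS (slow start, doubled)
RTT 2: cwnd = 4 MSS (slow start, doubled)
RTT 3: cwnd = 8 MSS (slow start, doubled)
RTT 4: cwnd = 16 MSS (slow start, doubled)
RTT 5: cwnd = 32 MSS (slow start, doubled)
RTT 6: cwnd = 33 MSS (congestion avoidance, +1)
RTT 7: cwnd = 34 MSS (congestion avoidance, +1)
RTT 8: cwnd = 35 MSS (congestion avoidance, +1)
RTT 9: cwnd = 36 MSS (congestion avoidance, +1)

36


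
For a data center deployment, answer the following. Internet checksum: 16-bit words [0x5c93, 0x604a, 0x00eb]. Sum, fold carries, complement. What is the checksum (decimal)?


Given words: [0x5c93, 0x604a, 0x00eb]
Step 1: Sum all words
Raw sum = 23699 + 24650 + 235 = 48584
One's complement = ~48584 & 0xFFFF = 16951

16951


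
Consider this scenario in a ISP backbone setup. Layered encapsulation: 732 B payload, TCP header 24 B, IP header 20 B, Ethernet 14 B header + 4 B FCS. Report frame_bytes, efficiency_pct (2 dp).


TCP segment = 732 + 24 = 756 B
IP packet = 756 + 20 = 776 B
Ethernet frame = 776 + 14 + 4 = 794 B
Efficiency = app / frame = 732 / 794 = 0.921914 = 92.1914% -> 92.19% (2 dp)

794, 92.19


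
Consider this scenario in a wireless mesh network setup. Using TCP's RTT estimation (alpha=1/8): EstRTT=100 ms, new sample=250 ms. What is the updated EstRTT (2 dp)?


Given: EstRTT = 100 ms, SampleRTT = 250 ms, alpha = 1/8
New EstRTT = (1 - alpha) * EstRTT + alpha * SampleRTT
(7/8) * 100 = 87.5
(1/8) * 250 = 31.25
New EstRTT = 87.5 + 31.25 = 118.75 ms -> 118.75 ms (2 dp)

118.75


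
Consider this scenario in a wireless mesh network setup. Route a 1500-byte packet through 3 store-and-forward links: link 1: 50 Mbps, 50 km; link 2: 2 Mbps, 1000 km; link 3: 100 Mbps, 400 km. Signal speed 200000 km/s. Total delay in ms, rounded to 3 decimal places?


Packet = 1500 bytes = 12000 bits. Store-and-forward: sum (t_trans + t_prop) per link.
Link 1: t_trans = 12000/(50*10^6) s = 0.2400 ms; t_prop = 50/200000 s = 0.2500 ms; subtotal = 0.4900 ms
Link 2: t_trans = 12000/(2*10^6) s = 6.0000 ms; t_prop = 1000/200000 s = 5.0000 ms; subtotal = 11.0000 ms
Link 3: t_trans = 12000/(100*10^6) s = 0.1200 ms; t_prop = 400/200000 s = 2.0000 ms; subtotal = 2.1200 ms
End-to-end = 0.4900 + 11.0000 + 2.1200 = 13.6100 ms -> 13.610 ms (3 dp)

13.610


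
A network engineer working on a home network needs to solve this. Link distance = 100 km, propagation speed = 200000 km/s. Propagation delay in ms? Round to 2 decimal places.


Given: distance = 100 km, speed = 200000 km/s
Delay = distance / speed = 100 / 200000 seconds
Delay in ms = 100 * 1000 / 200000
Delay = 0.5000 ms
Rounded to 2 dp = 0.50 ms

0.50


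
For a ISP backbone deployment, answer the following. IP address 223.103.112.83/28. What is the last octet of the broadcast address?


Given: IP = 223.103.112.83, prefix = /28
Host bits = 32 - 28 = 4
Network last octet = 83 AND mask = 80
Host part size = 2^4 - 1 = 15
Broadcast last octet = 80 OR 15 = 95

95


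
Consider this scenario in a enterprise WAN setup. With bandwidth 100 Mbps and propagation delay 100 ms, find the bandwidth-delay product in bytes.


Given: bandwidth = 100 Mbps, delay = 100 ms
BDP in bits = 100 * 10^6 * 100 / 1000
BDP in bits = 10000000
BDP in bytes = 10000000 / 8 = 1250000

1250000


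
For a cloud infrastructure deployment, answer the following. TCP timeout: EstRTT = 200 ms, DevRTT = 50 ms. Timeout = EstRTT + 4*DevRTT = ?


Given: EstRTT = 200 ms, DevRTT = 50 ms
Timeout = EstRTT + 4 * DevRTT
4 * DevRTT = 4 * 50 = 200
Timeout = 200 + 200 = 400 ms

400


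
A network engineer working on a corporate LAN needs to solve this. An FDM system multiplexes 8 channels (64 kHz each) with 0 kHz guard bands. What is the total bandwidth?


Given: 8 channels, 64 kHz each, guard = 0 kHz
Channel bandwidth = 8 * 64 = 512 kHz
Guard bands = 7 gaps * 0 kHz = 0 kHz
Total = 512 + 0 = 512 kHz

512


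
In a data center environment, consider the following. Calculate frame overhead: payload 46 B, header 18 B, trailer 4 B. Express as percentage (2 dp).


Given: payload = 46 B, header = 18 B, trailer = 4 B
Overhead bytes = header + trailer = 18 + 4 = 22
Total frame = payload + overhead = 46 + 22 = 68
Overhead % = 22 / 68 * 100 = 32.3529% -> 32.35% (2 dp)

32.35


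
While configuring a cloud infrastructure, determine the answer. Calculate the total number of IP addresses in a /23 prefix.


Given: CIDR prefix /23
Host bits = 32 - 23 = 9
Total addresses = 2^9 = 512

512


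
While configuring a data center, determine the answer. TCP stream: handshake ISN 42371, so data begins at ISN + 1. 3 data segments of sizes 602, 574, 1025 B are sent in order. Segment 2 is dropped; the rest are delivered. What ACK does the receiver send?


SYN uses sequence number 42371; first data byte = ISN + 1 = 42372.
Segment 1: SEQ = 42372, len = 602 B, covers [42372, 42973]
Segment 2: SEQ = 42974, len = 574 B, covers [42974, 43547] [LOST]
Segment 3: SEQ = 43548, len = 1025 B, covers [43548, 44572]
In-order data received: bytes [42372, 42973] (segments 1..1).
Segment 2 missing -> gap begins at byte 42974; later segments buffered out of order.
Cumulative ACK = next expected in-order byte = 42372 + 602 = 42974

42974


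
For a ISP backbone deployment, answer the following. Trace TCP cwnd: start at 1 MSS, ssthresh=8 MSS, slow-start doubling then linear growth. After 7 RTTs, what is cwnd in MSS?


RTT 0: cwnd = 1 MSS (initial)
RTT 1: cwnd = 2 MSS (slow start, doubled)
RTT 2: cwnd = 4 MSS (slow start, doubled)
RTT 3: cwnd = 8 MSS (slow start, doubled)
RTT 4: cwnd = 9 MSS (congestion avoidance, +1)
RTT 5: cwnd = 10 MSS (congestion avoidance, +1)
RTT 6: cwnd = 11 MSS (congestion avoidance, +1)
RTT 7: cwnd = 12 MSS (congestion avoidance, +1)

12


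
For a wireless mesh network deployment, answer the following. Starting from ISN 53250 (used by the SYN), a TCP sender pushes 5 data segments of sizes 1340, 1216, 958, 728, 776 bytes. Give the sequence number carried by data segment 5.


The SYN occupies sequence number ISN = 53250, so the first data byte is ISN + 1 = 53251.
SEQ of data segment i = (ISN + 1) + sum of payload sizes of segments 1..i-1.
Segment 1: SEQ = 53251, payload = 1340 bytes
Segment 2: SEQ = 54591, payload = 1216 bytes
Segment 3: SEQ = 55807, payload = 958 bytes
Segment 4: SEQ = 56765, payload = 728 bytes
Segment 5: SEQ = 57493, payload = 776 bytes
SEQ of segment 5 = 53251 + 1340 + 1216 + 958 + 728 = 57493

57493


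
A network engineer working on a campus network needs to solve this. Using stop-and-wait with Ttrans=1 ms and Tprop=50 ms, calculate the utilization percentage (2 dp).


Given: Ttrans = 1 ms, Tprop = 50 ms
RTT = 2 * Tprop = 2 * 50 = 100 ms
U = Ttrans / (Ttrans + RTT)
U = 1 / (1 + 100)
U = 1 / 101 = 0.009901
U% = 0.99%

0.99


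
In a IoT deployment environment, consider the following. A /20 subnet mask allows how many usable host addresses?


Given: subnet mask /20
Host bits = 32 - 20 = 12
Total addresses = 2^12 = 4096
Usable hosts = 4096 - 2 (network + broadcast) = 4094

4094


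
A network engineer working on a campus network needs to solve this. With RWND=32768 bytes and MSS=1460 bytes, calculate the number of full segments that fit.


Given: RWND = 32768 bytes, MSS = 1460 bytes
Full segments = floor(RWND / MSS)
Full segments = floor(32768 / 1460)
Full segments = floor(22.4438) = 22

22


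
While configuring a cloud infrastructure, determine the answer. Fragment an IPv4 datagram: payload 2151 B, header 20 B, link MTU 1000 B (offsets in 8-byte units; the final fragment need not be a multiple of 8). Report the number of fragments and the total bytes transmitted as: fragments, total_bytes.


Max data per non-final fragment = floor((MTU - header)/8)*8 = floor((1000 - 20)/8)*8 = floor(980/8)*8 = 976 B
Final fragment needs no 8-byte alignment: it can carry up to MTU - header = 980 B
Non-final fragments needed = ceil((payload - 980) / 976) = ceil(1171/976) = ceil(1.1998) = 2
Number of fragments = 2 + 1 = 3
Fragment sizes (data): 2 * 976 B + 199 B (last, 199 <= 980 OK)
Total bytes sent = payload + n_frags * header = 2151 + 3*20 = 2151 + 60 = 2211 B

3, 2211


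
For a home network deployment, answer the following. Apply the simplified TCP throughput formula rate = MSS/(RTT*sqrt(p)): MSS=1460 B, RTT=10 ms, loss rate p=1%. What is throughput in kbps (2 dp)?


Given: MSS = 1460 bytes, RTT = 10 ms, loss = 1%
RTT in seconds = 10 / 1000 = 0.01
Loss rate = 1% = 0.01
sqrt(loss) = sqrt(0.01) = 0.1
Throughput (bytes/s) = 1460 / (0.01 * 0.1) = 1460000.0000
Throughput (kbps) = 1460000.0000 * 8 / 1000 = 11680.000000 -> 11680.00 kbps (2 dp)

11680.00


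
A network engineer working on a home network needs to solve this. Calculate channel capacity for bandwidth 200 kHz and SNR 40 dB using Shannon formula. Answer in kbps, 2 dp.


Given: B = 200 kHz, SNR = 40 dB
SNR linear = 10^(40/10) = 10000
1 + SNR = 10001
log2(10001) = 13.2878566418
C = 200 * 1000 * 13.2878566418 = 2657571.3284 bps
C = 2657.571328 kbps -> 2657.57 kbps (2 dp)

2657.57


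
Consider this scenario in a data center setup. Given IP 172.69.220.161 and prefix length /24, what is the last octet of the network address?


Given: IP = 172.69.220.161, prefix = /24
Subnet mask = 255.255.255.0
Last octet of IP: 161
Last octet of mask: 0
Network last octet = 161 AND 0 = 0

0


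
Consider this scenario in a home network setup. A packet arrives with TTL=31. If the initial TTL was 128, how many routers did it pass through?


Given: initial TTL = 128, received TTL = 31
Hops = initial TTL - received TTL
Hops = 128 - 31 = 97

97


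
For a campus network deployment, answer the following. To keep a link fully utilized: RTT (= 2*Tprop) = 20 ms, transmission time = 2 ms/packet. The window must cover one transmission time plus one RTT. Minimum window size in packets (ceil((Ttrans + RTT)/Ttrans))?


Given: Ttrans = 2 ms, RTT = 20 ms (= 2 * Tprop, Tprop = 10 ms)
Time until first ACK returns = Ttrans + RTT = 2 + 20 = 22 ms
Need W * Ttrans >= Ttrans + RTT  ->  W >= (Ttrans + RTT) / Ttrans
(Ttrans + RTT) / Ttrans = 22 / 2 = 11
W_min = ceil(11) = 11

11


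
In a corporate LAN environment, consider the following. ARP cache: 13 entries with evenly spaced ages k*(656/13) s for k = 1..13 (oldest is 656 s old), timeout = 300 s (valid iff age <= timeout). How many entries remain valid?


Ages are k * 656/13 s for k = 1..13 (spacing = 50.4615 s).
Entry k is valid iff k * 656/13 <= 300 iff k <= 13 * 300 / 656 = 5.9451
n_valid = floor(5.9451) = 5
(n_stale = 13 - 5 = 8)

5


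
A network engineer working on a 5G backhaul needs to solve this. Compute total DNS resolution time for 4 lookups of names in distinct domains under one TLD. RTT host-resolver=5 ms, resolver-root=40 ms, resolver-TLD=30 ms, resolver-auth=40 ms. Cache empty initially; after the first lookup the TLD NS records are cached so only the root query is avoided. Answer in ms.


Lookup 1 (cold cache): local + root + TLD + auth = 5 + 40 + 30 + 40 = 115 ms
Lookups 2..4 (TLD NS cached -> skip root; new domain -> still ask TLD and auth): local + TLD + auth = 5 + 30 + 40 = 75 ms each
Remaining 3 lookups: 3 * 75 = 225 ms
Total = 115 + 225 = 340 ms

340


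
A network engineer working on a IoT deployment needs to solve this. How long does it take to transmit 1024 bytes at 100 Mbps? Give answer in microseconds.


Given: packet = 1024 bytes, bandwidth = 100 Mbps
Packet in bits = 1024 * 8 = 8192 bits
Bandwidth = 100 * 10^6 = 100000000 bps
Time = 8192 / 100000000 seconds
Time in us = 8192 * 10^6 / 100000000 = 81.92

81.92


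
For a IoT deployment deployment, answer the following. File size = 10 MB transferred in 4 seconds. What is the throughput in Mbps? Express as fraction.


Given: file = 10 MB, time = 4 s
File in Mb = 10 * 8 = 80 Mb
Throughput = 80 / 4 Mbps
Throughput = 20 Mbps

20


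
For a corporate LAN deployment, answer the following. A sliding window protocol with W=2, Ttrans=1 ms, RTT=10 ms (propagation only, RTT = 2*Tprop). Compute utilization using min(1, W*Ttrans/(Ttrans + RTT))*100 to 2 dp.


Given: W = 2, Ttrans = 1 ms, RTT = 10 ms (= 2 * Tprop, Tprop = 5 ms)
Cycle time = Ttrans + RTT = 1 + 10 = 11 ms (first packet sent until its ACK returns)
W * Ttrans = 2 * 1 = 2 ms of sending per cycle
W * Ttrans / (Ttrans + RTT) = 2 / 11 = 0.181818
U = min(1, 0.181818) = 0.181818
U% = 18.18%

18.18


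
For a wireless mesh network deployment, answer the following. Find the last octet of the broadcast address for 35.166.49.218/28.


Given: IP = 35.166.49.218, prefix = /28
Host bits = 32 - 28 = 4
Network last octet = 218 AND mask = 208
Host part size = 2^4 - 1 = 15
Broadcast last octet = 208 OR 15 = 223

223


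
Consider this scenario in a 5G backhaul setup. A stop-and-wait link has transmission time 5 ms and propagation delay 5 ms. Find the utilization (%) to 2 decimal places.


Given: Ttrans = 5 ms, Tprop = 5 ms
RTT = 2 * Tprop = 2 * 5 = 10 ms
U = Ttrans / (Ttrans + RTT)
U = 5 / (5 + 10)
U = 5 / 15 = 0.333333
U% = 33.33%

33.33


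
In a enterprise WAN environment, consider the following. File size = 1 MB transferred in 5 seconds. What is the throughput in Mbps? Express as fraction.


Given: file = 1 MB, time = 5 s
File in Mb = 1 * 8 = 8 Mb
Throughput = 8 / 5 Mbps
Throughput = 8/5 Mbps

8/5


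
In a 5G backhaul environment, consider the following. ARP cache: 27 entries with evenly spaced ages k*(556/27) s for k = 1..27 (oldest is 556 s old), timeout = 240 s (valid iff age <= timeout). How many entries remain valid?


Ages are k * 556/27 s for k = 1..27 (spacing = 20.5926 s).
Entry k is valid iff k * 556/27 <= 240 iff k <= 27 * 240 / 556 = 11.6547
n_valid = floor(11.6547) = 11
(n_stale = 27 - 11 = 16)

11


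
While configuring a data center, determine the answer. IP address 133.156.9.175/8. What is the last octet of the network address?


Given: IP = 133.156.9.175, prefix = /8
Subnet mask = 255.0.0.0
Last octet of IP: 175
Last octet of mask: 0
Network last octet = 175 AND 0 = 0

0


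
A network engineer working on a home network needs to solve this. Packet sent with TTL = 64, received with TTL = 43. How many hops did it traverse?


Given: initial TTL = 64, received TTL = 43
Hops = initial TTL - received TTL
Hops = 64 - 43 = 21

21


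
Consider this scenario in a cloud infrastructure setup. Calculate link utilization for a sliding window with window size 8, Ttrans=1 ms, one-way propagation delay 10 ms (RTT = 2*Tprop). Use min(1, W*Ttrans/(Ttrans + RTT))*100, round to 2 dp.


Given: W = 8, Ttrans = 1 ms, RTT = 20 ms (= 2 * Tprop, Tprop = 10 ms)
Cycle time = Ttrans + RTT = 1 + 20 = 21 ms (first packet sent until its ACK returns)
W * Ttrans = 8 * 1 = 8 ms of sending per cycle
W * Ttrans / (Ttrans + RTT) = 8 / 21 = 0.380952
U = min(1, 0.380952) = 0.380952
U% = 38.10%

38.10


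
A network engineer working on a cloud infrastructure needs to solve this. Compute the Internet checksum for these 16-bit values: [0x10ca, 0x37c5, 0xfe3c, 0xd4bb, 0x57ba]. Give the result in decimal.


Given words: [0x10ca, 0x37c5, 0xfe3c, 0xd4bb, 0x57ba]
Step 1: Sum all words
Raw sum = 4298 + 14277 + 65084 + 54459 + 22458 = 160576
Step 2: Fold carry: (29504 + 2) = 29506
One's complement = ~29506 & 0xFFFF = 36029

36029


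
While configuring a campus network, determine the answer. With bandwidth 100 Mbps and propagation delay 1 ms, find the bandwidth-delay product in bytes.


Given: bandwidth = 100 Mbps, delay = 1 ms
BDP in bits = 100 * 10^6 * 1 / 1000
BDP in bits = 100000
BDP in bytes = 100000 / 8 = 12500

12500


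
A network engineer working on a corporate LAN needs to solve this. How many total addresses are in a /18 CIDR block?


Given: CIDR prefix /18
Host bits = 32 - 18 = 14
Total addresses = 2^14 = 16384

16384


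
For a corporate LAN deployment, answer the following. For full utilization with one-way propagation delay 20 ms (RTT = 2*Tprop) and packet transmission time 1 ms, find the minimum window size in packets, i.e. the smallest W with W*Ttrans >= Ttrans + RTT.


Given: Ttrans = 1 ms, RTT = 40 ms (= 2 * Tprop, Tprop = 20 ms)
Time until first ACK returns = Ttrans + RTT = 1 + 40 = 41 ms
Need W * Ttrans >= Ttrans + RTT  ->  W >= (Ttrans + RTT) / Ttrans
(Ttrans + RTT) / Ttrans = 41 / 1 = 41
W_min = ceil(41) = 41

41


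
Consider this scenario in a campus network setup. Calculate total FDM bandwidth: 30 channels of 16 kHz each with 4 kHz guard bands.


Given: 30 channels, 16 kHz each, guard = 4 kHz
Channel bandwidth = 30 * 16 = 480 kHz
Guard bands = 29 gaps * 4 kHz = 116 kHz
Total = 480 + 116 = 596 kHz

596


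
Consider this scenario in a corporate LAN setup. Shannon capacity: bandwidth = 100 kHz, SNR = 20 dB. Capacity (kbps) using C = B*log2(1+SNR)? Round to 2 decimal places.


Given: B = 100 kHz, SNR = 20 dB
SNR linear = 10^(20/10) = 100
1 + SNR = 101
log2(101) = 6.6582114828
C = 100 * 1000 * 6.6582114828 = 665821.1483 bps
C = 665.821148 kbps -> 665.82 kbps (2 dp)

665.82


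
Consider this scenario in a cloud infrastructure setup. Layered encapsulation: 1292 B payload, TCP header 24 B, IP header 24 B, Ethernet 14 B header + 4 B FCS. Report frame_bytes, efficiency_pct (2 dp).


TCP segment = 1292 + 24 = 1316 B
IP packet = 1316 + 24 = 1340 B
Ethernet frame = 1340 + 14 + 4 = 1358 B
Efficiency = app / frame = 1292 / 1358 = 0.951399 = 95.1399% -> 95.14% (2 dp)

1358, 95.14


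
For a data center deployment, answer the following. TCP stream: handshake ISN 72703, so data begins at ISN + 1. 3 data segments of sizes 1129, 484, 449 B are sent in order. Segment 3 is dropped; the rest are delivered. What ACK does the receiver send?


SYN uses sequence number 72703; first data byte = ISN + 1 = 72704.
Segment 1: SEQ = 72704, len = 1129 B, covers [72704, 73832]
Segment 2: SEQ = 73833, len = 484 B, covers [73833, 74316]
Segment 3: SEQ = 74317, len = 449 B, covers [74317, 74765] [LOST]
In-order data received: bytes [72704, 74316] (segments 1..2).
Segment 3 missing -> gap begins at byte 74317.
Cumulative ACK = next expected in-order byte = 72704 + 1129 + 484 = 74317

74317


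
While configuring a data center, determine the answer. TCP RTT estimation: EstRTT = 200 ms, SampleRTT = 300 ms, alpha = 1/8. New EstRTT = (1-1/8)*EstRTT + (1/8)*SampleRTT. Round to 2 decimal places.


Given: EstRTT = 200 ms, SampleRTT = 300 ms, alpha = 1/8
New EstRTT = (1 - alpha) * EstRTT + alpha * SampleRTT
(7/8) * 200 = 175
(1/8) * 300 = 37.5
New EstRTT = 175 + 37.5 = 212.5 ms -> 212.50 ms (2 dp)

212.50


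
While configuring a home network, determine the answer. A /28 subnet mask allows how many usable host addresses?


Given: subnet mask /28
Host bits = 32 - 28 = 4
Total addresses = 2^4 = 16
Usable hosts = 16 - 2 (network + broadcast) = 14

14


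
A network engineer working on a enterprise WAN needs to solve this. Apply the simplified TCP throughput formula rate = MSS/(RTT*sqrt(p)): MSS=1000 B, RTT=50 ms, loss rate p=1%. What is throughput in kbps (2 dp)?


Given: MSS = 1000 bytes, RTT = 50 ms, loss = 1%
RTT in seconds = 50 / 1000 = 0.05
Loss rate = 1% = 0.01
sqrt(loss) = sqrt(0.01) = 0.1
Throughput (bytes/s) = 1000 / (0.05 * 0.1) = 200000.0000
Throughput (kbps) = 200000.0000 * 8 / 1000 = 1600.000000 -> 1600.00 kbps (2 dp)

1600.00


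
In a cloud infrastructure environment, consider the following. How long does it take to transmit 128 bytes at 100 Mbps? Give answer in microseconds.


Given: packet = 128 bytes, bandwidth = 100 Mbps
Packet in bits = 128 * 8 = 1024 bits
Bandwidth = 100 * 10^6 = 100000000 bps
Time = 1024 / 100000000 seconds
Time in us = 1024 * 10^6 / 100000000 = 10.24

10.24
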